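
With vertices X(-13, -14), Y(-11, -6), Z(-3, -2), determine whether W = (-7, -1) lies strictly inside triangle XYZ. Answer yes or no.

Barycentric coordinates of W: (-3/7, 29/28, 11/28).
The three coordinates are negative, positive, positive; a point is interior exactly when all three are positive.

no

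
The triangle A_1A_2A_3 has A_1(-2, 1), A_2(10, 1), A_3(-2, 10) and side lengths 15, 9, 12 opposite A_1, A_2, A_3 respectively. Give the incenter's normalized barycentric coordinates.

(5/12, 1/4, 1/3)

The incenter has barycentric coordinates proportional to the opposite side lengths: (15 : 9 : 12).
Normalizing by 15+9+12 = 36 gives (5/12, 1/4, 1/3).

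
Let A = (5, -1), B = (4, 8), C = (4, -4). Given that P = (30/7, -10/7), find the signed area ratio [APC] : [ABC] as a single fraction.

[ABC] = ½·(5·(8−(-4)) + 4·(-4−(-1)) + 4·(-1−8)) = ½·(60 − 12 − 36) = 6.
[APC] = ½·(5·(-10/7−(-4)) + (30/7)·(-4−(-1)) + 4·(-1−(-10/7))) = ½·(90/7 − 90/7 + 12/7) = 6/7, so the ratio is (6/7)/6 = 1/7.

1/7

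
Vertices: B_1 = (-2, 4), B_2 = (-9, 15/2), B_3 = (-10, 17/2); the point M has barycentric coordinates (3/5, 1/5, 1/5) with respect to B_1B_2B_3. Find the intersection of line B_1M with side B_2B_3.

Line B_1M meets B_2B_3 where the B_1-coordinate vanishes; zeroing M's B_1-weight and renormalizing leaves B_2, B_3-weights 1/5 : 1/5 → (1/2, 1/2).
So N = (1/2)·B_2 + (1/2)·B_3 = (-19/2, 8).

(-19/2, 8)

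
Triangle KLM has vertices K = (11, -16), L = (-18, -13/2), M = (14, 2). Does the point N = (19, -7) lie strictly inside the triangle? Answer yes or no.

Barycentric coordinates of N: (661/1101, -78/367, 674/1101).
The three coordinates are positive, negative, positive; a point is interior exactly when all three are positive.

no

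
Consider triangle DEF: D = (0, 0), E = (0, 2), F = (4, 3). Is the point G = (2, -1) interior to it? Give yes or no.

no

Barycentric coordinates of G: (7/4, -5/4, 1/2).
The three coordinates are positive, negative, positive; a point is interior exactly when all three are positive.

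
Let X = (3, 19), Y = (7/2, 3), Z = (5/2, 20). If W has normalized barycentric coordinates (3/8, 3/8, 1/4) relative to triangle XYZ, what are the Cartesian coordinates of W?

(49/16, 53/4)

W = (3/8)·X + (3/8)·Y + (1/4)·Z.
x-coordinate: (3/8)·3 + (3/8)·(7/2) + (1/4)·(5/2) = 49/16.
y-coordinate: (3/8)·19 + (3/8)·3 + (1/4)·20 = 53/4.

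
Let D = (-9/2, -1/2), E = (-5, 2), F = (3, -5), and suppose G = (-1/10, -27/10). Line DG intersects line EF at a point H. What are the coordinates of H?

Barycentric coordinates of G with respect to DEF: (1/5, 1/5, 3/5).
On side EF the D-coordinate is zero; dropping G's D-weight 1/5 and renormalizing the remaining 1/5 : 3/5 gives weights 1/4, 3/4 on E, F.
H = (1/4)·(-5, 2) + (3/4)·(3, -5) = (1, -13/4).

(1, -13/4)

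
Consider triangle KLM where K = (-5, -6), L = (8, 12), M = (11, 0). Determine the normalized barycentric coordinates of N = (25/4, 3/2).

Signed area of the reference triangle: [KLM] = ½·((-5)·(12−0) + 8·(0−(-6)) + 11·(-6−12)) = ½·(-60 + 48 − 198) = -105.
[NLM] = ½·((25/4)·(12−0) + 8·(0−(3/2)) + 11·(3/2−12)) = ½·(75 − 12 − 231/2) = -105/4, so the K-coordinate is (-105/4)/(-105) = 1/4.
[KNM] = ½·((-5)·(3/2−0) + (25/4)·(0−(-6)) + 11·(-6−(3/2))) = ½·(-15/2 + 75/2 − 165/2) = -105/4, so the L-coordinate is 1/4.
[KLN] = ½·((-5)·(12−(3/2)) + 8·(3/2−(-6)) + (25/4)·(-6−12)) = ½·(-105/2 + 60 − 225/2) = -105/2, so the M-coordinate is 1/2.
Check: 1/4 + 1/4 + 1/2 = 1.

(1/4, 1/4, 1/2)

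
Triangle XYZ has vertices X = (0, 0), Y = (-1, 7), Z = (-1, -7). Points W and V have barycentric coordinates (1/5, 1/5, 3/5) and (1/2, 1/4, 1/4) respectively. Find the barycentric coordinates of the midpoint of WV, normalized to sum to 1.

(7/20, 9/40, 17/40)

Since both coordinate triples sum to 1, the midpoint's barycentrics are the componentwise average.
(1/5+1/2)/2 = 7/20; similarly 9/40 and 17/40.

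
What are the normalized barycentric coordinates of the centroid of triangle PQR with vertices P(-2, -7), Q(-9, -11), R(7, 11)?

(1/3, 1/3, 1/3)

The centroid is the average of the vertices, so each weight is 1/3.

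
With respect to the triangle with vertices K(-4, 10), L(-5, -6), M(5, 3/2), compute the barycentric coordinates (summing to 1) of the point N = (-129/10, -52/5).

(1/10, 17/10, -4/5)

Signed area of the reference triangle: [KLM] = ½·((-4)·(-6−(3/2)) + (-5)·(3/2−10) + 5·(10−(-6))) = ½·(30 + 85/2 + 80) = 305/4.
[NLM] = ½·((-129/10)·(-6−(3/2)) + (-5)·(3/2−(-52/5)) + 5·(-52/5−(-6))) = ½·(387/4 − 119/2 − 22) = 61/8, so the K-coordinate is (61/8)/(305/4) = 1/10.
[KNM] = ½·((-4)·(-52/5−(3/2)) + (-129/10)·(3/2−10) + 5·(10−(-52/5))) = ½·(238/5 + 2193/20 + 102) = 1037/8, so the L-coordinate is 17/10.
[KLN] = ½·((-4)·(-6−(-52/5)) + (-5)·(-52/5−10) + (-129/10)·(10−(-6))) = ½·(-88/5 + 102 − 1032/5) = -61, so the M-coordinate is -4/5.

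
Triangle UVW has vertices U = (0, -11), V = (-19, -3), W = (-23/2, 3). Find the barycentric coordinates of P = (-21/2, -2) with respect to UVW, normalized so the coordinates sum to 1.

(1/4, 1/4, 1/2)

Signed area of the reference triangle: [UVW] = ½·(0·(-3−3) + (-19)·(3−(-11)) + (-23/2)·(-11−(-3))) = ½·(0 − 266 + 92) = -87.
[PVW] = ½·((-21/2)·(-3−3) + (-19)·(3−(-2)) + (-23/2)·(-2−(-3))) = ½·(63 − 95 − 23/2) = -87/4, so the U-coordinate is (-87/4)/(-87) = 1/4.
[UPW] = ½·(0·(-2−3) + (-21/2)·(3−(-11)) + (-23/2)·(-11−(-2))) = ½·(0 − 147 + 207/2) = -87/4, so the V-coordinate is 1/4.
[UVP] = ½·(0·(-3−(-2)) + (-19)·(-2−(-11)) + (-21/2)·(-11−(-3))) = ½·(0 − 171 + 84) = -87/2, so the W-coordinate is 1/2.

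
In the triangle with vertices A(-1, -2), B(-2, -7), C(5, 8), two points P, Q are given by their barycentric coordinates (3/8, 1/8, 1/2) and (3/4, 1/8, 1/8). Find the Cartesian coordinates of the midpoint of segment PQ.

Barycentric coordinates of the midpoint are the average: (9/16, 1/8, 5/16).
Converting: (9/16)·A + (1/8)·B + (5/16)·C = (3/4, 1/2).

(3/4, 1/2)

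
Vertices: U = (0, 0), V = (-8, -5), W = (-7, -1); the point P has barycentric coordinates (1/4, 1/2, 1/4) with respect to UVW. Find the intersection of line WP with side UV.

Line WP meets UV where the W-coordinate vanishes; zeroing P's W-weight and renormalizing leaves U, V-weights 1/4 : 1/2 → (1/3, 2/3).
So Q = (1/3)·U + (2/3)·V = (-16/3, -10/3).

(-16/3, -10/3)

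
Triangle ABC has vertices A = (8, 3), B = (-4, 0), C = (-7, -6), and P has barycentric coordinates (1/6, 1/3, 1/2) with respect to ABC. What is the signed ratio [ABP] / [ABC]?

The signed ratio [ABP]/[ABC] equals the barycentric coordinate of P at vertex C, which is 1/2.

1/2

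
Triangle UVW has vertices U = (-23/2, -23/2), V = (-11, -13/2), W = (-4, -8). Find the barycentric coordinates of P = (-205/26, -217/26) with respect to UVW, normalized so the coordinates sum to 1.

Signed area of the reference triangle: [UVW] = ½·((-23/2)·(-13/2−(-8)) + (-11)·(-8−(-23/2)) + (-4)·(-23/2−(-13/2))) = ½·(-69/4 − 77/2 + 20) = -143/8.
[PVW] = ½·((-205/26)·(-13/2−(-8)) + (-11)·(-8−(-217/26)) + (-4)·(-217/26−(-13/2))) = ½·(-615/52 − 99/26 + 96/13) = -33/8, so the U-coordinate is (-33/8)/(-143/8) = 3/13.
[UPW] = ½·((-23/2)·(-217/26−(-8)) + (-205/26)·(-8−(-23/2)) + (-4)·(-23/2−(-217/26))) = ½·(207/52 − 1435/52 + 164/13) = -11/2, so the V-coordinate is 4/13.
[UVP] = ½·((-23/2)·(-13/2−(-217/26)) + (-11)·(-217/26−(-23/2)) + (-205/26)·(-23/2−(-13/2))) = ½·(-276/13 − 451/13 + 1025/26) = -33/4, so the W-coordinate is 6/13.

(3/13, 4/13, 6/13)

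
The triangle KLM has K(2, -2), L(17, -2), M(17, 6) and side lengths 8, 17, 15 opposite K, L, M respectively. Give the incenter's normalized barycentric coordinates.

The incenter has barycentric coordinates proportional to the opposite side lengths: (8 : 17 : 15).
Normalizing by 8+17+15 = 40 gives (1/5, 17/40, 3/8).

(1/5, 17/40, 3/8)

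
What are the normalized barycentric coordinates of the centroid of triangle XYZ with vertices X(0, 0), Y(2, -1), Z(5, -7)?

(1/3, 1/3, 1/3)

The centroid is the average of the vertices, so each weight is 1/3.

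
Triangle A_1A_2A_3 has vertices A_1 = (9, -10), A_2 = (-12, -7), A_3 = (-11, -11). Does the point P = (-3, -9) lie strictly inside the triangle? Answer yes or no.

Barycentric coordinates of P: (34/81, 32/81, 5/27).
The three coordinates are positive, positive, positive; a point is interior exactly when all three are positive.

yes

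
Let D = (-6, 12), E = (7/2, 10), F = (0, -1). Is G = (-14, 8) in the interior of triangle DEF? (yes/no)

Barycentric coordinates of G: (371/223, -256/223, 108/223).
The three coordinates are positive, negative, positive; a point is interior exactly when all three are positive.

no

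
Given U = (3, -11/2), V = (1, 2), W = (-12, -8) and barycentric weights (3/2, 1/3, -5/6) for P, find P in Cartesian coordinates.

(89/6, -11/12)

P = (3/2)·U + (1/3)·V + (-5/6)·W.
x-coordinate: (3/2)·3 + (1/3)·1 + (-5/6)·(-12) = 89/6.
y-coordinate: (3/2)·(-11/2) + (1/3)·2 + (-5/6)·(-8) = -11/12.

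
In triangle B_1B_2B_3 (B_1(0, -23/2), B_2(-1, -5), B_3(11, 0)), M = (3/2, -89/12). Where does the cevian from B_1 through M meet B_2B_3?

Barycentric coordinates of M with respect to B_1B_2B_3: (1/2, 1/3, 1/6).
On side B_2B_3 the B_1-coordinate is zero; dropping M's B_1-weight 1/2 and renormalizing the remaining 1/3 : 1/6 gives weights 2/3, 1/3 on B_2, B_3.
N = (2/3)·(-1, -5) + (1/3)·(11, 0) = (3, -10/3).

(3, -10/3)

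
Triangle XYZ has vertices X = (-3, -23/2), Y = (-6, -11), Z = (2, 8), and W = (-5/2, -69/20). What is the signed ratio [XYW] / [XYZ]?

2/5

[XYZ] = ½·((-3)·(-11−8) + (-6)·(8−(-23/2)) + 2·(-23/2−(-11))) = ½·(57 − 117 − 1) = -61/2.
[XYW] = ½·((-3)·(-11−(-69/20)) + (-6)·(-69/20−(-23/2)) + (-5/2)·(-23/2−(-11))) = ½·(453/20 − 483/10 + 5/4) = -61/5, so the ratio is (-61/5)/(-61/2) = 2/5.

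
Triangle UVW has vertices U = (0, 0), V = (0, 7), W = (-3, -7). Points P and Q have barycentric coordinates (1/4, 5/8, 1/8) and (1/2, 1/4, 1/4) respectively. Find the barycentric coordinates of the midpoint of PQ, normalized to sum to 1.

(3/8, 7/16, 3/16)

Since both coordinate triples sum to 1, the midpoint's barycentrics are the componentwise average.
(1/4+1/2)/2 = 3/8; similarly 7/16 and 3/16.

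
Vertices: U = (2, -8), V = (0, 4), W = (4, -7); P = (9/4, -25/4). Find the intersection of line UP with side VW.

(8/3, -10/3)

Barycentric coordinates of P with respect to UVW: (5/8, 1/8, 1/4).
On side VW the U-coordinate is zero; dropping P's U-weight 5/8 and renormalizing the remaining 1/8 : 1/4 gives weights 1/3, 2/3 on V, W.
Q = (1/3)·(0, 4) + (2/3)·(4, -7) = (8/3, -10/3).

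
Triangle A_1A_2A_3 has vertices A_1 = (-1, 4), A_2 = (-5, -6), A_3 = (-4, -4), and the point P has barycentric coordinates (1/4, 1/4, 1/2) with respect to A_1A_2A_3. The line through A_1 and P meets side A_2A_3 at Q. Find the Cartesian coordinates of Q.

(-13/3, -14/3)

Line A_1P meets A_2A_3 where the A_1-coordinate vanishes; zeroing P's A_1-weight and renormalizing leaves A_2, A_3-weights 1/4 : 1/2 → (1/3, 2/3).
So Q = (1/3)·A_2 + (2/3)·A_3 = (-13/3, -14/3).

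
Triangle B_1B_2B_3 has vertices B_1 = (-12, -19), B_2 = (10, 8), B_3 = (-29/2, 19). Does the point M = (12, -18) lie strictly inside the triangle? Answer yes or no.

Barycentric coordinates of M: (1230/1807, 1829/1807, -1252/1807).
The three coordinates are positive, positive, negative; a point is interior exactly when all three are positive.

no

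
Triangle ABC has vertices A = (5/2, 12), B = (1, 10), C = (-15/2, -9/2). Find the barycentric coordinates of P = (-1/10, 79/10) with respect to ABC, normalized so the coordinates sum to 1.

Signed area of the reference triangle: [ABC] = ½·((5/2)·(10−(-9/2)) + 1·(-9/2−12) + (-15/2)·(12−10)) = ½·(145/4 − 33/2 − 15) = 19/8.
[PBC] = ½·((-1/10)·(10−(-9/2)) + 1·(-9/2−(79/10)) + (-15/2)·(79/10−10)) = ½·(-29/20 − 62/5 + 63/4) = 19/20, so the A-coordinate is (19/20)/(19/8) = 2/5.
[APC] = ½·((5/2)·(79/10−(-9/2)) + (-1/10)·(-9/2−12) + (-15/2)·(12−(79/10))) = ½·(31 + 33/20 − 123/4) = 19/20, so the B-coordinate is 2/5.
[ABP] = ½·((5/2)·(10−(79/10)) + 1·(79/10−12) + (-1/10)·(12−10)) = ½·(21/4 − 41/10 − 1/5) = 19/40, so the C-coordinate is 1/5.
Check: 2/5 + 2/5 + 1/5 = 1.

(2/5, 2/5, 1/5)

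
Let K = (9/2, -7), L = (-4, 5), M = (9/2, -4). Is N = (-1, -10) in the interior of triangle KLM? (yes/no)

no

Barycentric coordinates of N: (67/17, 11/17, -61/17).
The three coordinates are positive, positive, negative; a point is interior exactly when all three are positive.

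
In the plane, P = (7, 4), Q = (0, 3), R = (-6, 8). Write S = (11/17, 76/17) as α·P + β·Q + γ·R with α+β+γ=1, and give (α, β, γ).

Signed area of the reference triangle: [PQR] = ½·(7·(3−8) + 0·(8−4) + (-6)·(4−3)) = ½·(-35 + 0 − 6) = -41/2.
[SQR] = ½·((11/17)·(3−8) + 0·(8−(76/17)) + (-6)·(76/17−3)) = ½·(-55/17 + 0 − 150/17) = -205/34, so the P-coordinate is (-205/34)/(-41/2) = 5/17.
[PSR] = ½·(7·(76/17−8) + (11/17)·(8−4) + (-6)·(4−(76/17))) = ½·(-420/17 + 44/17 + 48/17) = -164/17, so the Q-coordinate is 8/17.
[PQS] = ½·(7·(3−(76/17)) + 0·(76/17−4) + (11/17)·(4−3)) = ½·(-175/17 + 0 + 11/17) = -82/17, so the R-coordinate is 4/17.

(5/17, 8/17, 4/17)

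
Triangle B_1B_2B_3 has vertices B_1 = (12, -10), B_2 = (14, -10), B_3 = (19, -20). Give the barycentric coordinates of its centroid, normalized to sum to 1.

(1/3, 1/3, 1/3)

The centroid is the average of the vertices, so each weight is 1/3.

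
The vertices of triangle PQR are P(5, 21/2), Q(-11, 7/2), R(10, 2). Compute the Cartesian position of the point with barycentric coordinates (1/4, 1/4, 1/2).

(7/2, 9/2)

S = (1/4)·P + (1/4)·Q + (1/2)·R.
x-coordinate: (1/4)·5 + (1/4)·(-11) + (1/2)·10 = 7/2.
y-coordinate: (1/4)·(21/2) + (1/4)·(7/2) + (1/2)·2 = 9/2.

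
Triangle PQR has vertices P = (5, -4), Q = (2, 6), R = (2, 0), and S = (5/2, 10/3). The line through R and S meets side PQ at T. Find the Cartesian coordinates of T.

Barycentric coordinates of S with respect to PQR: (1/6, 2/3, 1/6).
On side PQ the R-coordinate is zero; dropping S's R-weight 1/6 and renormalizing the remaining 1/6 : 2/3 gives weights 1/5, 4/5 on P, Q.
T = (1/5)·(5, -4) + (4/5)·(2, 6) = (13/5, 4).

(13/5, 4)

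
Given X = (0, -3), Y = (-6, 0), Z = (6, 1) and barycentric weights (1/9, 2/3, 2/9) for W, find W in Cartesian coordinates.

(-8/3, -1/9)

W = (1/9)·X + (2/3)·Y + (2/9)·Z.
x-coordinate: (1/9)·0 + (2/3)·(-6) + (2/9)·6 = -8/3.
y-coordinate: (1/9)·(-3) + (2/3)·0 + (2/9)·1 = -1/9.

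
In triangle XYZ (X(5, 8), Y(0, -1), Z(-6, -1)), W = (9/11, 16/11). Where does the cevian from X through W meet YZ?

Barycentric coordinates of W with respect to XYZ: (3/11, 7/11, 1/11).
On side YZ the X-coordinate is zero; dropping W's X-weight 3/11 and renormalizing the remaining 7/11 : 1/11 gives weights 7/8, 1/8 on Y, Z.
V = (7/8)·(0, -1) + (1/8)·(-6, -1) = (-3/4, -1).

(-3/4, -1)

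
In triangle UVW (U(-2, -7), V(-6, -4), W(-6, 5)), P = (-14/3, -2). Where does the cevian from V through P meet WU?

(-4, -1)

Barycentric coordinates of P with respect to UVW: (1/3, 1/3, 1/3).
On side WU the V-coordinate is zero; dropping P's V-weight 1/3 and renormalizing the remaining 1/3 : 1/3 gives weights 1/2, 1/2 on W, U.
Q = (1/2)·(-6, 5) + (1/2)·(-2, -7) = (-4, -1).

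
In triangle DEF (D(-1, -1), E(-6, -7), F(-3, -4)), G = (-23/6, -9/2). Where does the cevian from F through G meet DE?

Barycentric coordinates of G with respect to DEF: (1/3, 1/2, 1/6).
On side DE the F-coordinate is zero; dropping G's F-weight 1/6 and renormalizing the remaining 1/3 : 1/2 gives weights 2/5, 3/5 on D, E.
H = (2/5)·(-1, -1) + (3/5)·(-6, -7) = (-4, -23/5).

(-4, -23/5)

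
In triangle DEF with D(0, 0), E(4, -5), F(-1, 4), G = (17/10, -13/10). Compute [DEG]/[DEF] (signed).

3/10

[DEF] = ½·(0·(-5−4) + 4·(4−0) + (-1)·(0−(-5))) = ½·(0 + 16 − 5) = 11/2.
[DEG] = ½·(0·(-5−(-13/10)) + 4·(-13/10−0) + (17/10)·(0−(-5))) = ½·(0 − 26/5 + 17/2) = 33/20, so the ratio is (33/20)/(11/2) = 3/10.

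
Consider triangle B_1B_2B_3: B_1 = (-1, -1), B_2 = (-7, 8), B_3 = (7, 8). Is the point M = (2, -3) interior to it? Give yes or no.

Barycentric coordinates of M: (11/9, -43/126, 5/42).
The three coordinates are positive, negative, positive; a point is interior exactly when all three are positive.

no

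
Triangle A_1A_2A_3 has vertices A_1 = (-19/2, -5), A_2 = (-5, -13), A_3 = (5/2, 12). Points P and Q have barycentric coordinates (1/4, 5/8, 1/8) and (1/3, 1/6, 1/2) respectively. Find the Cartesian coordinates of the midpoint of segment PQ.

Barycentric coordinates of the midpoint are the average: (7/24, 19/48, 5/16).
Converting: (7/24)·A_1 + (19/48)·A_2 + (5/16)·A_3 = (-127/32, -137/48).

(-127/32, -137/48)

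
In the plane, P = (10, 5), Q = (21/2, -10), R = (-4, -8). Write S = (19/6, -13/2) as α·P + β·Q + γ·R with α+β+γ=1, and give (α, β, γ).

(1/6, 1/3, 1/2)

Signed area of the reference triangle: [PQR] = ½·(10·(-10−(-8)) + (21/2)·(-8−5) + (-4)·(5−(-10))) = ½·(-20 − 273/2 − 60) = -433/4.
[SQR] = ½·((19/6)·(-10−(-8)) + (21/2)·(-8−(-13/2)) + (-4)·(-13/2−(-10))) = ½·(-19/3 − 63/4 − 14) = -433/24, so the P-coordinate is (-433/24)/(-433/4) = 1/6.
[PSR] = ½·(10·(-13/2−(-8)) + (19/6)·(-8−5) + (-4)·(5−(-13/2))) = ½·(15 − 247/6 − 46) = -433/12, so the Q-coordinate is 1/3.
[PQS] = ½·(10·(-10−(-13/2)) + (21/2)·(-13/2−5) + (19/6)·(5−(-10))) = ½·(-35 − 483/4 + 95/2) = -433/8, so the R-coordinate is 1/2.
Check: 1/6 + 1/3 + 1/2 = 1.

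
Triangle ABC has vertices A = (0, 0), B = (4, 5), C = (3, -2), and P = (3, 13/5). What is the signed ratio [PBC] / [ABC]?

[ABC] = ½·(0·(5−(-2)) + 4·(-2−0) + 3·(0−5)) = ½·(0 − 8 − 15) = -23/2.
[PBC] = ½·(3·(5−(-2)) + 4·(-2−(13/5)) + 3·(13/5−5)) = ½·(21 − 92/5 − 36/5) = -23/10, so the ratio is (-23/10)/(-23/2) = 1/5.

1/5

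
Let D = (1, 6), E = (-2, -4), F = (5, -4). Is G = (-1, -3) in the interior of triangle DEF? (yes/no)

yes

Barycentric coordinates of G: (1/10, 4/5, 1/10).
The three coordinates are positive, positive, positive; a point is interior exactly when all three are positive.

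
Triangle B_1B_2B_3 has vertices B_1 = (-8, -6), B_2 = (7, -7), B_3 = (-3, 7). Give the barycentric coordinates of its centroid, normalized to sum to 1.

The centroid is the average of the vertices, so each weight is 1/3.

(1/3, 1/3, 1/3)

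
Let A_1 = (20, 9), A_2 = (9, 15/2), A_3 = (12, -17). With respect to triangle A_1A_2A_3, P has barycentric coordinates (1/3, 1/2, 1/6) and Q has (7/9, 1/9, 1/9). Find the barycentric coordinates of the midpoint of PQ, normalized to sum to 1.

Since both coordinate triples sum to 1, the midpoint's barycentrics are the componentwise average.
(1/3+7/9)/2 = 5/9; similarly 11/36 and 5/36.

(5/9, 11/36, 5/36)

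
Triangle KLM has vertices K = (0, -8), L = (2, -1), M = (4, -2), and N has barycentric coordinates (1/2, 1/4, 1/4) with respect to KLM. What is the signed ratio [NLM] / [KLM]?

1/2

The signed ratio [NLM]/[KLM] equals the barycentric coordinate of N at vertex K, which is 1/2.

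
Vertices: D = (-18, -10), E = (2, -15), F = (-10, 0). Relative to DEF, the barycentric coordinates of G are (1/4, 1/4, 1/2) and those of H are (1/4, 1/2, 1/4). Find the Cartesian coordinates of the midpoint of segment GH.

Barycentric coordinates of the midpoint are the average: (1/4, 3/8, 3/8).
Converting: (1/4)·D + (3/8)·E + (3/8)·F = (-15/2, -65/8).

(-15/2, -65/8)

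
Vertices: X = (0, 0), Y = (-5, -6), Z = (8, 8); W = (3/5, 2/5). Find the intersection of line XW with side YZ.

Barycentric coordinates of W with respect to XYZ: (3/5, 1/5, 1/5).
On side YZ the X-coordinate is zero; dropping W's X-weight 3/5 and renormalizing the remaining 1/5 : 1/5 gives weights 1/2, 1/2 on Y, Z.
V = (1/2)·(-5, -6) + (1/2)·(8, 8) = (3/2, 1).

(3/2, 1)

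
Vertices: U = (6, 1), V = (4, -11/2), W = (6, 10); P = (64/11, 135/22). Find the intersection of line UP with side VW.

Barycentric coordinates of P with respect to UVW: (3/11, 1/11, 7/11).
On side VW the U-coordinate is zero; dropping P's U-weight 3/11 and renormalizing the remaining 1/11 : 7/11 gives weights 1/8, 7/8 on V, W.
Q = (1/8)·(4, -11/2) + (7/8)·(6, 10) = (23/4, 129/16).

(23/4, 129/16)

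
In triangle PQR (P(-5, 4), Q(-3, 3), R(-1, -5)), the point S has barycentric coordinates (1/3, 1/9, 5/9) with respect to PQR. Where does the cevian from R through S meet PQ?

(-9/2, 15/4)

Line RS meets PQ where the R-coordinate vanishes; zeroing S's R-weight and renormalizing leaves P, Q-weights 1/3 : 1/9 → (3/4, 1/4).
So T = (3/4)·P + (1/4)·Q = (-9/2, 15/4).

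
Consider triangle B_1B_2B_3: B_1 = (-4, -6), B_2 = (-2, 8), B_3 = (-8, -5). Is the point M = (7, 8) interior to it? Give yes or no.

no

Barycentric coordinates of M: (117/58, 67/58, -63/29).
The three coordinates are positive, positive, negative; a point is interior exactly when all three are positive.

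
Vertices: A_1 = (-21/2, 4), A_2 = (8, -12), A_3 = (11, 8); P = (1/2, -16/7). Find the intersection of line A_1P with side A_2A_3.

Barycentric coordinates of P with respect to A_1A_2A_3: (3/7, 3/7, 1/7).
On side A_2A_3 the A_1-coordinate is zero; dropping P's A_1-weight 3/7 and renormalizing the remaining 3/7 : 1/7 gives weights 3/4, 1/4 on A_2, A_3.
Q = (3/4)·(8, -12) + (1/4)·(11, 8) = (35/4, -7).

(35/4, -7)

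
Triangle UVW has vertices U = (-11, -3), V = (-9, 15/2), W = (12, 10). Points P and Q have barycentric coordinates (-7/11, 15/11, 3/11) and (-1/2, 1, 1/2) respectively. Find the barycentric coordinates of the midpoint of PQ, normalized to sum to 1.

Since both coordinate triples sum to 1, the midpoint's barycentrics are the componentwise average.
(-7/11+-1/2)/2 = -25/44; similarly 13/11 and 17/44.

(-25/44, 13/11, 17/44)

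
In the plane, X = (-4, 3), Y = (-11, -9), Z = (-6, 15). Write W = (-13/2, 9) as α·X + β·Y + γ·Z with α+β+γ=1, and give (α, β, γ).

(1/6, 1/6, 2/3)

Signed area of the reference triangle: [XYZ] = ½·((-4)·(-9−15) + (-11)·(15−3) + (-6)·(3−(-9))) = ½·(96 − 132 − 72) = -54.
[WYZ] = ½·((-13/2)·(-9−15) + (-11)·(15−9) + (-6)·(9−(-9))) = ½·(156 − 66 − 108) = -9, so the X-coordinate is (-9)/(-54) = 1/6.
[XWZ] = ½·((-4)·(9−15) + (-13/2)·(15−3) + (-6)·(3−9)) = ½·(24 − 78 + 36) = -9, so the Y-coordinate is 1/6.
[XYW] = ½·((-4)·(-9−9) + (-11)·(9−3) + (-13/2)·(3−(-9))) = ½·(72 − 66 − 78) = -36, so the Z-coordinate is 2/3.
Check: 1/6 + 1/6 + 2/3 = 1.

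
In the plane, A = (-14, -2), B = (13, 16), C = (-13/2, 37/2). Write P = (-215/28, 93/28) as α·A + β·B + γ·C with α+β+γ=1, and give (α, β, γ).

Signed area of the reference triangle: [ABC] = ½·((-14)·(16−(37/2)) + 13·(37/2−(-2)) + (-13/2)·(-2−16)) = ½·(35 + 533/2 + 117) = 837/4.
[PBC] = ½·((-215/28)·(16−(37/2)) + 13·(37/2−(93/28)) + (-13/2)·(93/28−16)) = ½·(1075/56 + 5525/28 + 4615/56) = 4185/28, so the A-coordinate is (4185/28)/(837/4) = 5/7.
[APC] = ½·((-14)·(93/28−(37/2)) + (-215/28)·(37/2−(-2)) + (-13/2)·(-2−(93/28))) = ½·(425/2 − 8815/56 + 1937/56) = 2511/56, so the B-coordinate is 3/14.
[ABP] = ½·((-14)·(16−(93/28)) + 13·(93/28−(-2)) + (-215/28)·(-2−16)) = ½·(-355/2 + 1937/28 + 1935/14) = 837/56, so the C-coordinate is 1/14.

(5/7, 3/14, 1/14)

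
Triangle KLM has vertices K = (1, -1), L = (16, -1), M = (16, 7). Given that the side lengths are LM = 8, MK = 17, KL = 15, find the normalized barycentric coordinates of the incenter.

(1/5, 17/40, 3/8)

The incenter has barycentric coordinates proportional to the opposite side lengths: (8 : 17 : 15).
Normalizing by 8+17+15 = 40 gives (1/5, 17/40, 3/8).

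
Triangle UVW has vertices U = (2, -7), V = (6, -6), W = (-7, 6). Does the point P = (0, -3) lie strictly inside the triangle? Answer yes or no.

Barycentric coordinates of P: (33/61, 10/61, 18/61).
The three coordinates are positive, positive, positive; a point is interior exactly when all three are positive.

yes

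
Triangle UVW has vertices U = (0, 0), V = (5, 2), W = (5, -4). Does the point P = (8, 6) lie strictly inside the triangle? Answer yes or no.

no

Barycentric coordinates of P: (-3/5, 31/15, -7/15).
The three coordinates are negative, positive, negative; a point is interior exactly when all three are positive.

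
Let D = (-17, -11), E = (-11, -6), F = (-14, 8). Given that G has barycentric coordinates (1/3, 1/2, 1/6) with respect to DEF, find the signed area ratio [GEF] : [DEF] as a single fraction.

The signed ratio [GEF]/[DEF] equals the barycentric coordinate of G at vertex D, which is 1/3.

1/3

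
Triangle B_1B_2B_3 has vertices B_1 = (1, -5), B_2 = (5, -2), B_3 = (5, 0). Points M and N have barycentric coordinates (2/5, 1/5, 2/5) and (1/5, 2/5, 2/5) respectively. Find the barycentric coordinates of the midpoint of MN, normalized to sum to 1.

(3/10, 3/10, 2/5)

Since both coordinate triples sum to 1, the midpoint's barycentrics are the componentwise average.
(2/5+1/5)/2 = 3/10; similarly 3/10 and 2/5.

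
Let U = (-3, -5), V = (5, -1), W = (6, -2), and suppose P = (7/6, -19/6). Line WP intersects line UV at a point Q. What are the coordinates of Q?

Barycentric coordinates of P with respect to UVW: (1/2, 1/3, 1/6).
On side UV the W-coordinate is zero; dropping P's W-weight 1/6 and renormalizing the remaining 1/2 : 1/3 gives weights 3/5, 2/5 on U, V.
Q = (3/5)·(-3, -5) + (2/5)·(5, -1) = (1/5, -17/5).

(1/5, -17/5)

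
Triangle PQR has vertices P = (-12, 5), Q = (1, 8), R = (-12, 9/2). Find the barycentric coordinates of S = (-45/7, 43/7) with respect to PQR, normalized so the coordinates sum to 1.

Signed area of the reference triangle: [PQR] = ½·((-12)·(8−(9/2)) + 1·(9/2−5) + (-12)·(5−8)) = ½·(-42 − 1/2 + 36) = -13/4.
[SQR] = ½·((-45/7)·(8−(9/2)) + 1·(9/2−(43/7)) + (-12)·(43/7−8)) = ½·(-45/2 − 23/14 + 156/7) = -13/14, so the P-coordinate is (-13/14)/(-13/4) = 2/7.
[PSR] = ½·((-12)·(43/7−(9/2)) + (-45/7)·(9/2−5) + (-12)·(5−(43/7))) = ½·(-138/7 + 45/14 + 96/7) = -39/28, so the Q-coordinate is 3/7.
[PQS] = ½·((-12)·(8−(43/7)) + 1·(43/7−5) + (-45/7)·(5−8)) = ½·(-156/7 + 8/7 + 135/7) = -13/14, so the R-coordinate is 2/7.

(2/7, 3/7, 2/7)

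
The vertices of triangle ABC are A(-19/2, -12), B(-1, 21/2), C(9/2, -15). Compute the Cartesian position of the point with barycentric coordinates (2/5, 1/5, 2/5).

(-11/5, -87/10)

P = (2/5)·A + (1/5)·B + (2/5)·C.
x-coordinate: (2/5)·(-19/2) + (1/5)·(-1) + (2/5)·(9/2) = -11/5.
y-coordinate: (2/5)·(-12) + (1/5)·(21/2) + (2/5)·(-15) = -87/10.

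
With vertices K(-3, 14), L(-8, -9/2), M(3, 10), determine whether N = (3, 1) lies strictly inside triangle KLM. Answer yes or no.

no

Barycentric coordinates of N: (-99/131, 54/131, 176/131).
The three coordinates are negative, positive, positive; a point is interior exactly when all three are positive.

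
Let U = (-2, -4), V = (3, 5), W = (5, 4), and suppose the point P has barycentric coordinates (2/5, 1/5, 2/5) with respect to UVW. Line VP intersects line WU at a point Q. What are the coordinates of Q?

(3/2, 0)

Line VP meets WU where the V-coordinate vanishes; zeroing P's V-weight and renormalizing leaves W, U-weights 2/5 : 2/5 → (1/2, 1/2).
So Q = (1/2)·W + (1/2)·U = (3/2, 0).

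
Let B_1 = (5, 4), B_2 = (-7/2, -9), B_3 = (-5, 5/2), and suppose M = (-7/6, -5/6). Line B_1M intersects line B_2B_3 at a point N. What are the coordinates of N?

Barycentric coordinates of M with respect to B_1B_2B_3: (1/3, 1/3, 1/3).
On side B_2B_3 the B_1-coordinate is zero; dropping M's B_1-weight 1/3 and renormalizing the remaining 1/3 : 1/3 gives weights 1/2, 1/2 on B_2, B_3.
N = (1/2)·(-7/2, -9) + (1/2)·(-5, 5/2) = (-17/4, -13/4).

(-17/4, -13/4)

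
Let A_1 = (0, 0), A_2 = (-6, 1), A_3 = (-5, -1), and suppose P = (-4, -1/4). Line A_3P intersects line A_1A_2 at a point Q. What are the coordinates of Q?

(-3, 1/2)

Barycentric coordinates of P with respect to A_1A_2A_3: (1/4, 1/4, 1/2).
On side A_1A_2 the A_3-coordinate is zero; dropping P's A_3-weight 1/2 and renormalizing the remaining 1/4 : 1/4 gives weights 1/2, 1/2 on A_1, A_2.
Q = (1/2)·(0, 0) + (1/2)·(-6, 1) = (-3, 1/2).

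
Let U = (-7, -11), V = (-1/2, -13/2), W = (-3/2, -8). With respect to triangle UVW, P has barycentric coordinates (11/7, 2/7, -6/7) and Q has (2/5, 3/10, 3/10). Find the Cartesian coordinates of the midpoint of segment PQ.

Barycentric coordinates of the midpoint are the average: (69/70, 41/140, -39/140).
Converting: (69/70)·U + (41/140)·V + (-39/140)·W = (-232/35, -589/56).

(-232/35, -589/56)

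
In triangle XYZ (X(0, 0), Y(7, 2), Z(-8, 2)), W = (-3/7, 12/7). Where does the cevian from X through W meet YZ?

Barycentric coordinates of W with respect to XYZ: (1/7, 3/7, 3/7).
On side YZ the X-coordinate is zero; dropping W's X-weight 1/7 and renormalizing the remaining 3/7 : 3/7 gives weights 1/2, 1/2 on Y, Z.
V = (1/2)·(7, 2) + (1/2)·(-8, 2) = (-1/2, 2).

(-1/2, 2)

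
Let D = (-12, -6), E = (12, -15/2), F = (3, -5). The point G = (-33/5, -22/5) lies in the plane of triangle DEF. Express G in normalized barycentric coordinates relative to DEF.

(2/5, -2/5, 1)

Signed area of the reference triangle: [DEF] = ½·((-12)·(-15/2−(-5)) + 12·(-5−(-6)) + 3·(-6−(-15/2))) = ½·(30 + 12 + 9/2) = 93/4.
[GEF] = ½·((-33/5)·(-15/2−(-5)) + 12·(-5−(-22/5)) + 3·(-22/5−(-15/2))) = ½·(33/2 − 36/5 + 93/10) = 93/10, so the D-coordinate is (93/10)/(93/4) = 2/5.
[DGF] = ½·((-12)·(-22/5−(-5)) + (-33/5)·(-5−(-6)) + 3·(-6−(-22/5))) = ½·(-36/5 − 33/5 − 24/5) = -93/10, so the E-coordinate is -2/5.
[DEG] = ½·((-12)·(-15/2−(-22/5)) + 12·(-22/5−(-6)) + (-33/5)·(-6−(-15/2))) = ½·(186/5 + 96/5 − 99/10) = 93/4, so the F-coordinate is 1.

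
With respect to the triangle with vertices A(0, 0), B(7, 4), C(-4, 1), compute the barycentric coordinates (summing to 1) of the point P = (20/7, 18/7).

(1/7, 4/7, 2/7)

Signed area of the reference triangle: [ABC] = ½·(0·(4−1) + 7·(1−0) + (-4)·(0−4)) = ½·(0 + 7 + 16) = 23/2.
[PBC] = ½·((20/7)·(4−1) + 7·(1−(18/7)) + (-4)·(18/7−4)) = ½·(60/7 − 11 + 40/7) = 23/14, so the A-coordinate is (23/14)/(23/2) = 1/7.
[APC] = ½·(0·(18/7−1) + (20/7)·(1−0) + (-4)·(0−(18/7))) = ½·(0 + 20/7 + 72/7) = 46/7, so the B-coordinate is 4/7.
[ABP] = ½·(0·(4−(18/7)) + 7·(18/7−0) + (20/7)·(0−4)) = ½·(0 + 18 − 80/7) = 23/7, so the C-coordinate is 2/7.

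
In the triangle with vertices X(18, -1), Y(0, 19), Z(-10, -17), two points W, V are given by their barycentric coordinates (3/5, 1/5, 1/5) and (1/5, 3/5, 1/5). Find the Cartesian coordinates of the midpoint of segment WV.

Barycentric coordinates of the midpoint are the average: (2/5, 2/5, 1/5).
Converting: (2/5)·X + (2/5)·Y + (1/5)·Z = (26/5, 19/5).

(26/5, 19/5)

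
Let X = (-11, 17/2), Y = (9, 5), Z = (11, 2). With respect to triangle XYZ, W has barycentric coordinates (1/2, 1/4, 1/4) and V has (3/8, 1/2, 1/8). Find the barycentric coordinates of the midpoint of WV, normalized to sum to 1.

(7/16, 3/8, 3/16)

Since both coordinate triples sum to 1, the midpoint's barycentrics are the componentwise average.
(1/2+3/8)/2 = 7/16; similarly 3/8 and 3/16.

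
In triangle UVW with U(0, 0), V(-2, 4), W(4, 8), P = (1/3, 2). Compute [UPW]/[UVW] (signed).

[UVW] = ½·(0·(4−8) + (-2)·(8−0) + 4·(0−4)) = ½·(0 − 16 − 16) = -16.
[UPW] = ½·(0·(2−8) + (1/3)·(8−0) + 4·(0−2)) = ½·(0 + 8/3 − 8) = -8/3, so the ratio is (-8/3)/(-16) = 1/6.

1/6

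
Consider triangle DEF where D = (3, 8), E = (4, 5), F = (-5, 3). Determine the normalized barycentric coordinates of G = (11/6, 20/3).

Signed area of the reference triangle: [DEF] = ½·(3·(5−3) + 4·(3−8) + (-5)·(8−5)) = ½·(6 − 20 − 15) = -29/2.
[GEF] = ½·((11/6)·(5−3) + 4·(3−(20/3)) + (-5)·(20/3−5)) = ½·(11/3 − 44/3 − 25/3) = -29/3, so the D-coordinate is (-29/3)/(-29/2) = 2/3.
[DGF] = ½·(3·(20/3−3) + (11/6)·(3−8) + (-5)·(8−(20/3))) = ½·(11 − 55/6 − 20/3) = -29/12, so the E-coordinate is 1/6.
[DEG] = ½·(3·(5−(20/3)) + 4·(20/3−8) + (11/6)·(8−5)) = ½·(-5 − 16/3 + 11/2) = -29/12, so the F-coordinate is 1/6.

(2/3, 1/6, 1/6)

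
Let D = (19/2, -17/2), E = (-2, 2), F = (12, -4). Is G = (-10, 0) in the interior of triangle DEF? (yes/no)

Barycentric coordinates of G: (38/39, 109/78, -107/78).
The three coordinates are positive, positive, negative; a point is interior exactly when all three are positive.

no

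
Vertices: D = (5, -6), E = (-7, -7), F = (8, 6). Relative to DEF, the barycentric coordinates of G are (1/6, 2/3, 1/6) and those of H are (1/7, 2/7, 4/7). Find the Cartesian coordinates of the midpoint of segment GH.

Barycentric coordinates of the midpoint are the average: (13/84, 10/21, 31/84).
Converting: (13/84)·D + (10/21)·E + (31/84)·F = (11/28, -43/21).

(11/28, -43/21)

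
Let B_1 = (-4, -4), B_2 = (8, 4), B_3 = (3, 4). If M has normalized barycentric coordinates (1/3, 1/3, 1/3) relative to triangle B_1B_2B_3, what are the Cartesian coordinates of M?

(7/3, 4/3)

M = (1/3)·B_1 + (1/3)·B_2 + (1/3)·B_3.
x-coordinate: (1/3)·(-4) + (1/3)·8 + (1/3)·3 = 7/3.
y-coordinate: (1/3)·(-4) + (1/3)·4 + (1/3)·4 = 4/3.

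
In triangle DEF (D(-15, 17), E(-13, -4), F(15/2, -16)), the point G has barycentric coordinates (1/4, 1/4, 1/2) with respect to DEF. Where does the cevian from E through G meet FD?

(0, -5)

Line EG meets FD where the E-coordinate vanishes; zeroing G's E-weight and renormalizing leaves F, D-weights 1/2 : 1/4 → (2/3, 1/3).
So H = (2/3)·F + (1/3)·D = (0, -5).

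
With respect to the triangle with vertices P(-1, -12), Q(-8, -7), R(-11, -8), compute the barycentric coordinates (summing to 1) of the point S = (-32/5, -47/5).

Signed area of the reference triangle: [PQR] = ½·((-1)·(-7−(-8)) + (-8)·(-8−(-12)) + (-11)·(-12−(-7))) = ½·(-1 − 32 + 55) = 11.
[SQR] = ½·((-32/5)·(-7−(-8)) + (-8)·(-8−(-47/5)) + (-11)·(-47/5−(-7))) = ½·(-32/5 − 56/5 + 132/5) = 22/5, so the P-coordinate is (22/5)/11 = 2/5.
[PSR] = ½·((-1)·(-47/5−(-8)) + (-32/5)·(-8−(-12)) + (-11)·(-12−(-47/5))) = ½·(7/5 − 128/5 + 143/5) = 11/5, so the Q-coordinate is 1/5.
[PQS] = ½·((-1)·(-7−(-47/5)) + (-8)·(-47/5−(-12)) + (-32/5)·(-12−(-7))) = ½·(-12/5 − 104/5 + 32) = 22/5, so the R-coordinate is 2/5.
Check: 2/5 + 1/5 + 2/5 = 1.

(2/5, 1/5, 2/5)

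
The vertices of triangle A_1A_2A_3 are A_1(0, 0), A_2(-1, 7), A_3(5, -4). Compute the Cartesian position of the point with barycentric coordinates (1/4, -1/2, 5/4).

(27/4, -17/2)

P = (1/4)·A_1 + (-1/2)·A_2 + (5/4)·A_3.
x-coordinate: (1/4)·0 + (-1/2)·(-1) + (5/4)·5 = 27/4.
y-coordinate: (1/4)·0 + (-1/2)·7 + (5/4)·(-4) = -17/2.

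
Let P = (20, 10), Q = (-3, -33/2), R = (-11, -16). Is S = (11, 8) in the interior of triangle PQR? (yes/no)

no

Barycentric coordinates of S: (406/447, -344/447, 385/447).
The three coordinates are positive, negative, positive; a point is interior exactly when all three are positive.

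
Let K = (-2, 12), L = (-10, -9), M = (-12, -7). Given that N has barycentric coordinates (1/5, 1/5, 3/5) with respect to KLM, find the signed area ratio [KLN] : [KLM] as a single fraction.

The signed ratio [KLN]/[KLM] equals the barycentric coordinate of N at vertex M, which is 3/5.

3/5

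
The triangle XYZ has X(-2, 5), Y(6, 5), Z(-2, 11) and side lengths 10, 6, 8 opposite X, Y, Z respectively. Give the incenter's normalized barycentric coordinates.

(5/12, 1/4, 1/3)

The incenter has barycentric coordinates proportional to the opposite side lengths: (10 : 6 : 8).
Normalizing by 10+6+8 = 24 gives (5/12, 1/4, 1/3).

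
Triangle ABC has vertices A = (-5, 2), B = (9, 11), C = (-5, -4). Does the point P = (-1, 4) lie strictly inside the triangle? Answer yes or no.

Barycentric coordinates of P: (13/21, 2/7, 2/21).
The three coordinates are positive, positive, positive; a point is interior exactly when all three are positive.

yes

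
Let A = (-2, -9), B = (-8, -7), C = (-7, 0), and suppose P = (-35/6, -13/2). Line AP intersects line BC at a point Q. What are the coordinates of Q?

(-31/4, -21/4)

Barycentric coordinates of P with respect to ABC: (1/3, 1/2, 1/6).
On side BC the A-coordinate is zero; dropping P's A-weight 1/3 and renormalizing the remaining 1/2 : 1/6 gives weights 3/4, 1/4 on B, C.
Q = (3/4)·(-8, -7) + (1/4)·(-7, 0) = (-31/4, -21/4).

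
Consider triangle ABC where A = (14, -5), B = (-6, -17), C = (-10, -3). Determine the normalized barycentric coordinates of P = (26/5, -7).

(3/5, 1/5, 1/5)

Signed area of the reference triangle: [ABC] = ½·(14·(-17−(-3)) + (-6)·(-3−(-5)) + (-10)·(-5−(-17))) = ½·(-196 − 12 − 120) = -164.
[PBC] = ½·((26/5)·(-17−(-3)) + (-6)·(-3−(-7)) + (-10)·(-7−(-17))) = ½·(-364/5 − 24 − 100) = -492/5, so the A-coordinate is (-492/5)/(-164) = 3/5.
[APC] = ½·(14·(-7−(-3)) + (26/5)·(-3−(-5)) + (-10)·(-5−(-7))) = ½·(-56 + 52/5 − 20) = -164/5, so the B-coordinate is 1/5.
[ABP] = ½·(14·(-17−(-7)) + (-6)·(-7−(-5)) + (26/5)·(-5−(-17))) = ½·(-140 + 12 + 312/5) = -164/5, so the C-coordinate is 1/5.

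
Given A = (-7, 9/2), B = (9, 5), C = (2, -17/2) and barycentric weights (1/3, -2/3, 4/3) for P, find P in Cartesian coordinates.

(-17/3, -79/6)

P = (1/3)·A + (-2/3)·B + (4/3)·C.
x-coordinate: (1/3)·(-7) + (-2/3)·9 + (4/3)·2 = -17/3.
y-coordinate: (1/3)·(9/2) + (-2/3)·5 + (4/3)·(-17/2) = -79/6.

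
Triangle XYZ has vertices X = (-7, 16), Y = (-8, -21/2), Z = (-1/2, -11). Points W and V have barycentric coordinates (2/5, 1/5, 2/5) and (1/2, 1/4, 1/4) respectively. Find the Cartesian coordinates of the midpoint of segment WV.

(-409/80, 101/80)

Barycentric coordinates of the midpoint are the average: (9/20, 9/40, 13/40).
Converting: (9/20)·X + (9/40)·Y + (13/40)·Z = (-409/80, 101/80).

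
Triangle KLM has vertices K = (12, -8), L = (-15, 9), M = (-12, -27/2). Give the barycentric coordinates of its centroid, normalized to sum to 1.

The centroid is the average of the vertices, so each weight is 1/3.

(1/3, 1/3, 1/3)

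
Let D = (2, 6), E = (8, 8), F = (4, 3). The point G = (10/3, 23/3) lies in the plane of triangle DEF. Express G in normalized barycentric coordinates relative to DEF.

Signed area of the reference triangle: [DEF] = ½·(2·(8−3) + 8·(3−6) + 4·(6−8)) = ½·(10 − 24 − 8) = -11.
[GEF] = ½·((10/3)·(8−3) + 8·(3−(23/3)) + 4·(23/3−8)) = ½·(50/3 − 112/3 − 4/3) = -11, so the D-coordinate is (-11)/(-11) = 1.
[DGF] = ½·(2·(23/3−3) + (10/3)·(3−6) + 4·(6−(23/3))) = ½·(28/3 − 10 − 20/3) = -11/3, so the E-coordinate is 1/3.
[DEG] = ½·(2·(8−(23/3)) + 8·(23/3−6) + (10/3)·(6−8)) = ½·(2/3 + 40/3 − 20/3) = 11/3, so the F-coordinate is -1/3.

(1, 1/3, -1/3)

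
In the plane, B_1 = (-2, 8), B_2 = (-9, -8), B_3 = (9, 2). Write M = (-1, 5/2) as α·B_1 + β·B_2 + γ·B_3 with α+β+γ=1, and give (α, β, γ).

(1/2, 1/4, 1/4)

Signed area of the reference triangle: [B_1B_2B_3] = ½·((-2)·(-8−2) + (-9)·(2−8) + 9·(8−(-8))) = ½·(20 + 54 + 144) = 109.
[MB_2B_3] = ½·((-1)·(-8−2) + (-9)·(2−(5/2)) + 9·(5/2−(-8))) = ½·(10 + 9/2 + 189/2) = 109/2, so the B_1-coordinate is (109/2)/109 = 1/2.
[B_1MB_3] = ½·((-2)·(5/2−2) + (-1)·(2−8) + 9·(8−(5/2))) = ½·(-1 + 6 + 99/2) = 109/4, so the B_2-coordinate is 1/4.
[B_1B_2M] = ½·((-2)·(-8−(5/2)) + (-9)·(5/2−8) + (-1)·(8−(-8))) = ½·(21 + 99/2 − 16) = 109/4, so the B_3-coordinate is 1/4.
Check: 1/2 + 1/4 + 1/4 = 1.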